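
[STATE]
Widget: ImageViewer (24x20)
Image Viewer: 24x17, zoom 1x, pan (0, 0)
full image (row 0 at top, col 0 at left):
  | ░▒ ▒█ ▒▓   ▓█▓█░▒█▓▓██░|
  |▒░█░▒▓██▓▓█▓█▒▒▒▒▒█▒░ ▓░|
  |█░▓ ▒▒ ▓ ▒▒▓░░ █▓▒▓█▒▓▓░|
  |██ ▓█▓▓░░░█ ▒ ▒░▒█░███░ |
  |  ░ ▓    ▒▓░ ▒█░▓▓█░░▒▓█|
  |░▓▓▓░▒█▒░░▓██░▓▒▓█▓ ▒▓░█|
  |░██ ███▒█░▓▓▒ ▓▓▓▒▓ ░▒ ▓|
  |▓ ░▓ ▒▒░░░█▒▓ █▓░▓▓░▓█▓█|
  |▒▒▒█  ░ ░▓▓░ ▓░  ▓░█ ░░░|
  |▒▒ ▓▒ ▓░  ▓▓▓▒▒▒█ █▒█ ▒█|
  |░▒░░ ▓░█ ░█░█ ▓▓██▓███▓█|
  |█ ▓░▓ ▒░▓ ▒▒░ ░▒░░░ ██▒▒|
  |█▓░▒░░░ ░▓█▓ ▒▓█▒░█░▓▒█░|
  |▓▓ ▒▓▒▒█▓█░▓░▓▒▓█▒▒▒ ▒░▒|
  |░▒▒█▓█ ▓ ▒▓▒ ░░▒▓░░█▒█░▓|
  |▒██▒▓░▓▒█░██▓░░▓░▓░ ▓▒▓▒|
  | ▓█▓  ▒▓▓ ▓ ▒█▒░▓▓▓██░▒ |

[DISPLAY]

 ░▒ ▒█ ▒▓   ▓█▓█░▒█▓▓██░
▒░█░▒▓██▓▓█▓█▒▒▒▒▒█▒░ ▓░
█░▓ ▒▒ ▓ ▒▒▓░░ █▓▒▓█▒▓▓░
██ ▓█▓▓░░░█ ▒ ▒░▒█░███░ 
  ░ ▓    ▒▓░ ▒█░▓▓█░░▒▓█
░▓▓▓░▒█▒░░▓██░▓▒▓█▓ ▒▓░█
░██ ███▒█░▓▓▒ ▓▓▓▒▓ ░▒ ▓
▓ ░▓ ▒▒░░░█▒▓ █▓░▓▓░▓█▓█
▒▒▒█  ░ ░▓▓░ ▓░  ▓░█ ░░░
▒▒ ▓▒ ▓░  ▓▓▓▒▒▒█ █▒█ ▒█
░▒░░ ▓░█ ░█░█ ▓▓██▓███▓█
█ ▓░▓ ▒░▓ ▒▒░ ░▒░░░ ██▒▒
█▓░▒░░░ ░▓█▓ ▒▓█▒░█░▓▒█░
▓▓ ▒▓▒▒█▓█░▓░▓▒▓█▒▒▒ ▒░▒
░▒▒█▓█ ▓ ▒▓▒ ░░▒▓░░█▒█░▓
▒██▒▓░▓▒█░██▓░░▓░▓░ ▓▒▓▒
 ▓█▓  ▒▓▓ ▓ ▒█▒░▓▓▓██░▒ 
                        
                        
                        


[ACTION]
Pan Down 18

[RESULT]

                        
                        
                        
                        
                        
                        
                        
                        
                        
                        
                        
                        
                        
                        
                        
                        
                        
                        
                        
                        


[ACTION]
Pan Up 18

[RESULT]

 ░▒ ▒█ ▒▓   ▓█▓█░▒█▓▓██░
▒░█░▒▓██▓▓█▓█▒▒▒▒▒█▒░ ▓░
█░▓ ▒▒ ▓ ▒▒▓░░ █▓▒▓█▒▓▓░
██ ▓█▓▓░░░█ ▒ ▒░▒█░███░ 
  ░ ▓    ▒▓░ ▒█░▓▓█░░▒▓█
░▓▓▓░▒█▒░░▓██░▓▒▓█▓ ▒▓░█
░██ ███▒█░▓▓▒ ▓▓▓▒▓ ░▒ ▓
▓ ░▓ ▒▒░░░█▒▓ █▓░▓▓░▓█▓█
▒▒▒█  ░ ░▓▓░ ▓░  ▓░█ ░░░
▒▒ ▓▒ ▓░  ▓▓▓▒▒▒█ █▒█ ▒█
░▒░░ ▓░█ ░█░█ ▓▓██▓███▓█
█ ▓░▓ ▒░▓ ▒▒░ ░▒░░░ ██▒▒
█▓░▒░░░ ░▓█▓ ▒▓█▒░█░▓▒█░
▓▓ ▒▓▒▒█▓█░▓░▓▒▓█▒▒▒ ▒░▒
░▒▒█▓█ ▓ ▒▓▒ ░░▒▓░░█▒█░▓
▒██▒▓░▓▒█░██▓░░▓░▓░ ▓▒▓▒
 ▓█▓  ▒▓▓ ▓ ▒█▒░▓▓▓██░▒ 
                        
                        
                        


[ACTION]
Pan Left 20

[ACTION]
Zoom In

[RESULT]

  ░░▒▒  ▒▒██  ▒▒▓▓      
  ░░▒▒  ▒▒██  ▒▒▓▓      
▒▒░░██░░▒▒▓▓████▓▓▓▓██▓▓
▒▒░░██░░▒▒▓▓████▓▓▓▓██▓▓
██░░▓▓  ▒▒▒▒  ▓▓  ▒▒▒▒▓▓
██░░▓▓  ▒▒▒▒  ▓▓  ▒▒▒▒▓▓
████  ▓▓██▓▓▓▓░░░░░░██  
████  ▓▓██▓▓▓▓░░░░░░██  
    ░░  ▓▓        ▒▒▓▓░░
    ░░  ▓▓        ▒▒▓▓░░
░░▓▓▓▓▓▓░░▒▒██▒▒░░░░▓▓██
░░▓▓▓▓▓▓░░▒▒██▒▒░░░░▓▓██
░░████  ██████▒▒██░░▓▓▓▓
░░████  ██████▒▒██░░▓▓▓▓
▓▓  ░░▓▓  ▒▒▒▒░░░░░░██▒▒
▓▓  ░░▓▓  ▒▒▒▒░░░░░░██▒▒
▒▒▒▒▒▒██    ░░  ░░▓▓▓▓░░
▒▒▒▒▒▒██    ░░  ░░▓▓▓▓░░
▒▒▒▒  ▓▓▒▒  ▓▓░░    ▓▓▓▓
▒▒▒▒  ▓▓▒▒  ▓▓░░    ▓▓▓▓


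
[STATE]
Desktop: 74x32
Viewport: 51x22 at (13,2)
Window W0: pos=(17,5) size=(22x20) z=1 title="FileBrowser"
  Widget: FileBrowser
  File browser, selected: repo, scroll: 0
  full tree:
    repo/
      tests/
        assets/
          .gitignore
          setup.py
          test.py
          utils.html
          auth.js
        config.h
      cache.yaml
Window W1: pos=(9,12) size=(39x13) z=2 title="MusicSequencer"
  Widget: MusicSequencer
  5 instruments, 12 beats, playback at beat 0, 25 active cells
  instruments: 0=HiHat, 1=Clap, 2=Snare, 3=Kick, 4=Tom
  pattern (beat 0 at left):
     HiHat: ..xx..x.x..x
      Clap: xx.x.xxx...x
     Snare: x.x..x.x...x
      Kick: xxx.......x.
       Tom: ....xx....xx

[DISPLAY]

                                                   
                                                   
                                                   
    ┏━━━━━━━━━━━━━━━━━━━━┓                         
    ┃ FileBrowser        ┃                         
    ┠────────────────────┨                         
    ┃> [-] repo/         ┃                         
    ┃    [+] tests/      ┃                         
    ┃    cache.yaml      ┃                         
    ┃                    ┃                         
━━━━━━━━━━━━━━━━━━━━━━━━━━━━━━━━━━┓                
sicSequencer                      ┃                
──────────────────────────────────┨                
   ▼12345678901                   ┃                
Hat··██··█·█··█                   ┃                
lap██·█·███···█                   ┃                
are█·█··█·█···█                   ┃                
ick███·······█·                   ┃                
Tom····██····██                   ┃                
                                  ┃                
                                  ┃                
                                  ┃                


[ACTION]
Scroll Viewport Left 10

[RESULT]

                                                   
                                                   
                                                   
              ┏━━━━━━━━━━━━━━━━━━━━┓               
              ┃ FileBrowser        ┃               
              ┠────────────────────┨               
              ┃> [-] repo/         ┃               
              ┃    [+] tests/      ┃               
              ┃    cache.yaml      ┃               
              ┃                    ┃               
      ┏━━━━━━━━━━━━━━━━━━━━━━━━━━━━━━━━━━━━━┓      
      ┃ MusicSequencer                      ┃      
      ┠─────────────────────────────────────┨      
      ┃      ▼12345678901                   ┃      
      ┃ HiHat··██··█·█··█                   ┃      
      ┃  Clap██·█·███···█                   ┃      
      ┃ Snare█·█··█·█···█                   ┃      
      ┃  Kick███·······█·                   ┃      
      ┃   Tom····██····██                   ┃      
      ┃                                     ┃      
      ┃                                     ┃      
      ┃                                     ┃      


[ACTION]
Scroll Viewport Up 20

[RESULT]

                                                   
                                                   
                                                   
                                                   
                                                   
              ┏━━━━━━━━━━━━━━━━━━━━┓               
              ┃ FileBrowser        ┃               
              ┠────────────────────┨               
              ┃> [-] repo/         ┃               
              ┃    [+] tests/      ┃               
              ┃    cache.yaml      ┃               
              ┃                    ┃               
      ┏━━━━━━━━━━━━━━━━━━━━━━━━━━━━━━━━━━━━━┓      
      ┃ MusicSequencer                      ┃      
      ┠─────────────────────────────────────┨      
      ┃      ▼12345678901                   ┃      
      ┃ HiHat··██··█·█··█                   ┃      
      ┃  Clap██·█·███···█                   ┃      
      ┃ Snare█·█··█·█···█                   ┃      
      ┃  Kick███·······█·                   ┃      
      ┃   Tom····██····██                   ┃      
      ┃                                     ┃      


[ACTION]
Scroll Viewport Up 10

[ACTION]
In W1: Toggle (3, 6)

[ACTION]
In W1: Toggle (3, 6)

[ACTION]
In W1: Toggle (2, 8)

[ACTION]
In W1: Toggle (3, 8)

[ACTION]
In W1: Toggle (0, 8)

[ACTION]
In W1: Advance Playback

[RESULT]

                                                   
                                                   
                                                   
                                                   
                                                   
              ┏━━━━━━━━━━━━━━━━━━━━┓               
              ┃ FileBrowser        ┃               
              ┠────────────────────┨               
              ┃> [-] repo/         ┃               
              ┃    [+] tests/      ┃               
              ┃    cache.yaml      ┃               
              ┃                    ┃               
      ┏━━━━━━━━━━━━━━━━━━━━━━━━━━━━━━━━━━━━━┓      
      ┃ MusicSequencer                      ┃      
      ┠─────────────────────────────────────┨      
      ┃      0▼2345678901                   ┃      
      ┃ HiHat··██··█····█                   ┃      
      ┃  Clap██·█·███···█                   ┃      
      ┃ Snare█·█··█·██··█                   ┃      
      ┃  Kick███·····█·█·                   ┃      
      ┃   Tom····██····██                   ┃      
      ┃                                     ┃      


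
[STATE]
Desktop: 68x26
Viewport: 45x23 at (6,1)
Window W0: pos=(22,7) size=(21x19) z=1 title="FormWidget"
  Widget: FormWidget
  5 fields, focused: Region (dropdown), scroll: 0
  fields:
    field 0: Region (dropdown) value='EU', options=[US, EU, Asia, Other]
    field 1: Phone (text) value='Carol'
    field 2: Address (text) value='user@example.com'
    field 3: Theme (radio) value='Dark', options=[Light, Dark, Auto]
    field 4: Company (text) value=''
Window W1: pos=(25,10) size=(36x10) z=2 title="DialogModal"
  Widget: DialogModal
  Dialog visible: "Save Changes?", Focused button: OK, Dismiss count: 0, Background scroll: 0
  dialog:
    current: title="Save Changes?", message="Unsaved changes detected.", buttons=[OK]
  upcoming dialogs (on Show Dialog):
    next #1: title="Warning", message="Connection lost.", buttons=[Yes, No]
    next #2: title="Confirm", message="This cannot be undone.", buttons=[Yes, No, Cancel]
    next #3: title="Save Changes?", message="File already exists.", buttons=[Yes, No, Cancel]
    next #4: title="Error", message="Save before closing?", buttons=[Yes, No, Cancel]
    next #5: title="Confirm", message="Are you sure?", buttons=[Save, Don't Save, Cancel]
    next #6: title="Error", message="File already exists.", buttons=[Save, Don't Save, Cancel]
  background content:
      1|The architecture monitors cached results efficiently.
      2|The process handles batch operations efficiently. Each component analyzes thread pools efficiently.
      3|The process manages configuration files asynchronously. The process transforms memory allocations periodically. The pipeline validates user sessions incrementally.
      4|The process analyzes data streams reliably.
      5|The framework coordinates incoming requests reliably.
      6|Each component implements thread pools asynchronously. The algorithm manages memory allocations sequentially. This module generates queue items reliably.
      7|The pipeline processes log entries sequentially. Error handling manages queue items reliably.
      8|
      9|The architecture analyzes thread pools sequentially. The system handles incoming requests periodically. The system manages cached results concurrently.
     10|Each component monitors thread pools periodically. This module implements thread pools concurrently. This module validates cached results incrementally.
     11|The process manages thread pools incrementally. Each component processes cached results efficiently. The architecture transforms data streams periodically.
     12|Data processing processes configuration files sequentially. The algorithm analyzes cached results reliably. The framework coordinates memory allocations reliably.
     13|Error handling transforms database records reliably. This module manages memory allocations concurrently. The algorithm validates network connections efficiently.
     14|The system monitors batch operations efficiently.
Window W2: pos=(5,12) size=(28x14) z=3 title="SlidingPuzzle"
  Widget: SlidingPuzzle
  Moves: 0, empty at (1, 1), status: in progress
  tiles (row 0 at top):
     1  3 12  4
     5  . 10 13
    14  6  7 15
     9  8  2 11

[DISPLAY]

                                             
                                             
                                             
                                             
                                             
                                             
                ┏━━━━━━━━━━━━━━━━━━━┓        
                ┃ FormWidget        ┃        
                ┠───────────────────┨        
                ┃> ┏━━━━━━━━━━━━━━━━━━━━━━━━━
                ┃  ┃ DialogModal             
━━━━━━━━━━━━━━━━━━━━━━━━━━┓──────────────────
 SlidingPuzzle            ┃──────────────────
──────────────────────────┨   Save Changes?  
┌────┬────┬────┬────┐     ┃aved changes detec
│  1 │  3 │ 12 │  4 │     ┃        [OK]      
├────┼────┼────┼────┤     ┃──────────────────
│  5 │    │ 10 │ 13 │     ┃mponent implements
├────┼────┼────┼────┤     ┃━━━━━━━━━━━━━━━━━━
│ 14 │  6 │  7 │ 15 │     ┃         ┃        
├────┼────┼────┼────┤     ┃         ┃        
│  9 │  8 │  2 │ 11 │     ┃         ┃        
└────┴────┴────┴────┘     ┃         ┃        


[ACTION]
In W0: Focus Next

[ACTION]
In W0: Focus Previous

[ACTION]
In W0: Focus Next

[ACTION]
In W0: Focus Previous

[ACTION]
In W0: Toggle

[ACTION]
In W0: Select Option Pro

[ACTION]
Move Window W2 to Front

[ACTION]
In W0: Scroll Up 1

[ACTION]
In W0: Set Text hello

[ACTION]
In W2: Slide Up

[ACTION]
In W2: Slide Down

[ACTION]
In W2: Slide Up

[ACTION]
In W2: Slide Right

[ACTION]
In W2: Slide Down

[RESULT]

                                             
                                             
                                             
                                             
                                             
                                             
                ┏━━━━━━━━━━━━━━━━━━━┓        
                ┃ FormWidget        ┃        
                ┠───────────────────┨        
                ┃> ┏━━━━━━━━━━━━━━━━━━━━━━━━━
                ┃  ┃ DialogModal             
━━━━━━━━━━━━━━━━━━━━━━━━━━┓──────────────────
 SlidingPuzzle            ┃──────────────────
──────────────────────────┨   Save Changes?  
┌────┬────┬────┬────┐     ┃aved changes detec
│  1 │  3 │ 12 │  4 │     ┃        [OK]      
├────┼────┼────┼────┤     ┃──────────────────
│    │  6 │ 10 │ 13 │     ┃mponent implements
├────┼────┼────┼────┤     ┃━━━━━━━━━━━━━━━━━━
│  5 │ 14 │  7 │ 15 │     ┃         ┃        
├────┼────┼────┼────┤     ┃         ┃        
│  9 │  8 │  2 │ 11 │     ┃         ┃        
└────┴────┴────┴────┘     ┃         ┃        


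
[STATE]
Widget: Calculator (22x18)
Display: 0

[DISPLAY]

                     0
┌───┬───┬───┬───┐     
│ 7 │ 8 │ 9 │ ÷ │     
├───┼───┼───┼───┤     
│ 4 │ 5 │ 6 │ × │     
├───┼───┼───┼───┤     
│ 1 │ 2 │ 3 │ - │     
├───┼───┼───┼───┤     
│ 0 │ . │ = │ + │     
├───┼───┼───┼───┤     
│ C │ MC│ MR│ M+│     
└───┴───┴───┴───┘     
                      
                      
                      
                      
                      
                      


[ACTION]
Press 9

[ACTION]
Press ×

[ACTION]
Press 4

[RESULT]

                     4
┌───┬───┬───┬───┐     
│ 7 │ 8 │ 9 │ ÷ │     
├───┼───┼───┼───┤     
│ 4 │ 5 │ 6 │ × │     
├───┼───┼───┼───┤     
│ 1 │ 2 │ 3 │ - │     
├───┼───┼───┼───┤     
│ 0 │ . │ = │ + │     
├───┼───┼───┼───┤     
│ C │ MC│ MR│ M+│     
└───┴───┴───┴───┘     
                      
                      
                      
                      
                      
                      


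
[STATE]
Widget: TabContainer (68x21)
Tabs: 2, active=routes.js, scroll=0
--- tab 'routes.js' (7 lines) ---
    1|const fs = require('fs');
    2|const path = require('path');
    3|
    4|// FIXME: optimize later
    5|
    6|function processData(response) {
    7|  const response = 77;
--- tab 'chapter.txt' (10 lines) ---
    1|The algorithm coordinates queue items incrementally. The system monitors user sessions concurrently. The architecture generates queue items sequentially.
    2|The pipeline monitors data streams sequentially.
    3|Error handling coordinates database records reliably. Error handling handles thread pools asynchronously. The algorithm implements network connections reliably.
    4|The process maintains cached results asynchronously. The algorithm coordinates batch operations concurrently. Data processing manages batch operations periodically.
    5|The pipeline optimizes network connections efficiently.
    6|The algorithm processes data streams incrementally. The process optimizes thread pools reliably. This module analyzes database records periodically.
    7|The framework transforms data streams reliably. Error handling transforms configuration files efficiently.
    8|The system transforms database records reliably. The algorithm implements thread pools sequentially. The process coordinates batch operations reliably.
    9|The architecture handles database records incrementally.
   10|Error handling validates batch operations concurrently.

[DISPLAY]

[routes.js]│ chapter.txt                                            
────────────────────────────────────────────────────────────────────
const fs = require('fs');                                           
const path = require('path');                                       
                                                                    
// FIXME: optimize later                                            
                                                                    
function processData(response) {                                    
  const response = 77;                                              
                                                                    
                                                                    
                                                                    
                                                                    
                                                                    
                                                                    
                                                                    
                                                                    
                                                                    
                                                                    
                                                                    
                                                                    


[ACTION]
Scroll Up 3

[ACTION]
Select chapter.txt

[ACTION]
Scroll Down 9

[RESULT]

 routes.js │[chapter.txt]                                           
────────────────────────────────────────────────────────────────────
Error handling validates batch operations concurrently.             
                                                                    
                                                                    
                                                                    
                                                                    
                                                                    
                                                                    
                                                                    
                                                                    
                                                                    
                                                                    
                                                                    
                                                                    
                                                                    
                                                                    
                                                                    
                                                                    
                                                                    
                                                                    


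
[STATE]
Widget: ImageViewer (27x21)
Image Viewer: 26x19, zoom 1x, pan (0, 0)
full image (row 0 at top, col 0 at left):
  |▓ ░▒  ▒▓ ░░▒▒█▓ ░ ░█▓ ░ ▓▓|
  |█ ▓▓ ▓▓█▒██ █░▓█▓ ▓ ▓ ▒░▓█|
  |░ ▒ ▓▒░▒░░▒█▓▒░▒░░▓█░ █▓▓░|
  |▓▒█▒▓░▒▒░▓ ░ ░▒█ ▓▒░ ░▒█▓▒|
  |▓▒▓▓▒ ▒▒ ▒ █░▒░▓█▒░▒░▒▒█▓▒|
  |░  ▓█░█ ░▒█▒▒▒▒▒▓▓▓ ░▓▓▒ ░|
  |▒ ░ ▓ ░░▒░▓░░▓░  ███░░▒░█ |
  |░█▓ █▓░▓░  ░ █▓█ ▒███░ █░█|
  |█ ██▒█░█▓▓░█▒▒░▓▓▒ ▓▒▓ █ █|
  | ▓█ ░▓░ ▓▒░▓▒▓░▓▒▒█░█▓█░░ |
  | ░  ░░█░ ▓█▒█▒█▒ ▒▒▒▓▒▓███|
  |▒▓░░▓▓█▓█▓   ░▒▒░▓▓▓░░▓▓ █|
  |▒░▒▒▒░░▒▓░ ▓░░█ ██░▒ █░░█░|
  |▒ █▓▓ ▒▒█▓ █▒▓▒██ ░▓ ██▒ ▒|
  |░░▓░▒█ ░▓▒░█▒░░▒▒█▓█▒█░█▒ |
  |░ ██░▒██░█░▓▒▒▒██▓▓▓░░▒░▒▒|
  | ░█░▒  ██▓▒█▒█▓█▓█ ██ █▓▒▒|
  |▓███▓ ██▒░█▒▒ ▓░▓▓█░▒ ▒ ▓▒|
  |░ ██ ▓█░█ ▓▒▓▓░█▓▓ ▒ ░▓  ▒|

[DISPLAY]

▓ ░▒  ▒▓ ░░▒▒█▓ ░ ░█▓ ░ ▓▓ 
█ ▓▓ ▓▓█▒██ █░▓█▓ ▓ ▓ ▒░▓█ 
░ ▒ ▓▒░▒░░▒█▓▒░▒░░▓█░ █▓▓░ 
▓▒█▒▓░▒▒░▓ ░ ░▒█ ▓▒░ ░▒█▓▒ 
▓▒▓▓▒ ▒▒ ▒ █░▒░▓█▒░▒░▒▒█▓▒ 
░  ▓█░█ ░▒█▒▒▒▒▒▓▓▓ ░▓▓▒ ░ 
▒ ░ ▓ ░░▒░▓░░▓░  ███░░▒░█  
░█▓ █▓░▓░  ░ █▓█ ▒███░ █░█ 
█ ██▒█░█▓▓░█▒▒░▓▓▒ ▓▒▓ █ █ 
 ▓█ ░▓░ ▓▒░▓▒▓░▓▒▒█░█▓█░░  
 ░  ░░█░ ▓█▒█▒█▒ ▒▒▒▓▒▓███ 
▒▓░░▓▓█▓█▓   ░▒▒░▓▓▓░░▓▓ █ 
▒░▒▒▒░░▒▓░ ▓░░█ ██░▒ █░░█░ 
▒ █▓▓ ▒▒█▓ █▒▓▒██ ░▓ ██▒ ▒ 
░░▓░▒█ ░▓▒░█▒░░▒▒█▓█▒█░█▒  
░ ██░▒██░█░▓▒▒▒██▓▓▓░░▒░▒▒ 
 ░█░▒  ██▓▒█▒█▓█▓█ ██ █▓▒▒ 
▓███▓ ██▒░█▒▒ ▓░▓▓█░▒ ▒ ▓▒ 
░ ██ ▓█░█ ▓▒▓▓░█▓▓ ▒ ░▓  ▒ 
                           
                           


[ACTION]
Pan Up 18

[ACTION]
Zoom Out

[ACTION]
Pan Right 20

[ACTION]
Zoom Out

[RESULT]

▓ ░ ▓▓                     
▓ ▒░▓█                     
░ █▓▓░                     
 ░▒█▓▒                     
░▒▒█▓▒                     
░▓▓▒ ░                     
░░▒░█                      
█░ █░█                     
▒▓ █ █                     
█▓█░░                      
▓▒▓███                     
░░▓▓ █                     
 █░░█░                     
 ██▒ ▒                     
▒█░█▒                      
░░▒░▒▒                     
█ █▓▒▒                     
▒ ▒ ▓▒                     
 ░▓  ▒                     
                           
                           


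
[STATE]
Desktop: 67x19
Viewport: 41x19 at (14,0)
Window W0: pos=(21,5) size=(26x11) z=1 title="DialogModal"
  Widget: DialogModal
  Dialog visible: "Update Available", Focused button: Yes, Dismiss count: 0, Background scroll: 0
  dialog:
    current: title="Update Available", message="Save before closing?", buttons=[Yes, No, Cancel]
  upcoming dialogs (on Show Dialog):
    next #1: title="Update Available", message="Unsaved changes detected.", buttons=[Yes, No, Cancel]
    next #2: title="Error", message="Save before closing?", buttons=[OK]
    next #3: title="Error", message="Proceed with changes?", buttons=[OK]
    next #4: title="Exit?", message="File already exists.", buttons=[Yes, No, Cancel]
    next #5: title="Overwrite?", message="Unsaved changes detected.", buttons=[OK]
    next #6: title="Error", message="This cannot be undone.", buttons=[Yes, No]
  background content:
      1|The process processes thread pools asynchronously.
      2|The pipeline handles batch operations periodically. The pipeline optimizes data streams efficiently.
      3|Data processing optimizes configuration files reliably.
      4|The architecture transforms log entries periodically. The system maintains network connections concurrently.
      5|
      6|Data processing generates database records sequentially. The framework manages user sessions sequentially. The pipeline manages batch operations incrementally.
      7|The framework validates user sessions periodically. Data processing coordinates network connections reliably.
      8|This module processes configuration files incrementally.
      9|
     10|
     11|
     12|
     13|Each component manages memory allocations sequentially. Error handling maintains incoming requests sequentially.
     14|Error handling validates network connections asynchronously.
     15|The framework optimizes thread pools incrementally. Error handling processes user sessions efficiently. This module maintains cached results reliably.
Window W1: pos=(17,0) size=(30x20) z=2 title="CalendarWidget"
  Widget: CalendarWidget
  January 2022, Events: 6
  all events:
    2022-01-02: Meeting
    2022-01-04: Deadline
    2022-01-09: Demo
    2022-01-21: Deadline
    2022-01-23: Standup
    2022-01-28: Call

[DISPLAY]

   ┏━━━━━━━━━━━━━━━━━━━━━━━━━━━━┓        
   ┃ CalendarWidget             ┃        
   ┠────────────────────────────┨        
   ┃        January 2022        ┃        
   ┃Mo Tu We Th Fr Sa Su        ┃        
   ┃                1  2*       ┃        
   ┃ 3  4*  5  6  7  8  9*      ┃        
   ┃10 11 12 13 14 15 16        ┃        
   ┃17 18 19 20 21* 22 23*      ┃        
   ┃24 25 26 27 28* 29 30       ┃        
   ┃31                          ┃        
   ┃                            ┃        
   ┃                            ┃        
   ┃                            ┃        
   ┃                            ┃        
   ┃                            ┃        
   ┃                            ┃        
   ┃                            ┃        
   ┃                            ┃        


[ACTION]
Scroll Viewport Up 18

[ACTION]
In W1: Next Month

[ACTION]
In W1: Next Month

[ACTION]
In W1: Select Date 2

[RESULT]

   ┏━━━━━━━━━━━━━━━━━━━━━━━━━━━━┓        
   ┃ CalendarWidget             ┃        
   ┠────────────────────────────┨        
   ┃         March 2022         ┃        
   ┃Mo Tu We Th Fr Sa Su        ┃        
   ┃    1 [ 2]  3  4  5  6      ┃        
   ┃ 7  8  9 10 11 12 13        ┃        
   ┃14 15 16 17 18 19 20        ┃        
   ┃21 22 23 24 25 26 27        ┃        
   ┃28 29 30 31                 ┃        
   ┃                            ┃        
   ┃                            ┃        
   ┃                            ┃        
   ┃                            ┃        
   ┃                            ┃        
   ┃                            ┃        
   ┃                            ┃        
   ┃                            ┃        
   ┃                            ┃        


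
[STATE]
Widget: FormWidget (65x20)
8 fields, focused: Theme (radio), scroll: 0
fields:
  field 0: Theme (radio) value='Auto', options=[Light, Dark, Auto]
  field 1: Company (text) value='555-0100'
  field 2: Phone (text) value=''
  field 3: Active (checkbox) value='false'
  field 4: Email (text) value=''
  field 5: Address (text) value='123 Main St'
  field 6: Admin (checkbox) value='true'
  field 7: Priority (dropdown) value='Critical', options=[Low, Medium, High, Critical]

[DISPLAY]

> Theme:      ( ) Light  ( ) Dark  (●) Auto                      
  Company:    [555-0100                                         ]
  Phone:      [                                                 ]
  Active:     [ ]                                                
  Email:      [                                                 ]
  Address:    [123 Main St                                      ]
  Admin:      [x]                                                
  Priority:   [Critical                                        ▼]
                                                                 
                                                                 
                                                                 
                                                                 
                                                                 
                                                                 
                                                                 
                                                                 
                                                                 
                                                                 
                                                                 
                                                                 


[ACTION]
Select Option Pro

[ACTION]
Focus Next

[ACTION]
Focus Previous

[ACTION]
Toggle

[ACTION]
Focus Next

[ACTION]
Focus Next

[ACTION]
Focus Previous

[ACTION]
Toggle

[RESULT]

  Theme:      ( ) Light  ( ) Dark  (●) Auto                      
> Company:    [555-0100                                         ]
  Phone:      [                                                 ]
  Active:     [ ]                                                
  Email:      [                                                 ]
  Address:    [123 Main St                                      ]
  Admin:      [x]                                                
  Priority:   [Critical                                        ▼]
                                                                 
                                                                 
                                                                 
                                                                 
                                                                 
                                                                 
                                                                 
                                                                 
                                                                 
                                                                 
                                                                 
                                                                 


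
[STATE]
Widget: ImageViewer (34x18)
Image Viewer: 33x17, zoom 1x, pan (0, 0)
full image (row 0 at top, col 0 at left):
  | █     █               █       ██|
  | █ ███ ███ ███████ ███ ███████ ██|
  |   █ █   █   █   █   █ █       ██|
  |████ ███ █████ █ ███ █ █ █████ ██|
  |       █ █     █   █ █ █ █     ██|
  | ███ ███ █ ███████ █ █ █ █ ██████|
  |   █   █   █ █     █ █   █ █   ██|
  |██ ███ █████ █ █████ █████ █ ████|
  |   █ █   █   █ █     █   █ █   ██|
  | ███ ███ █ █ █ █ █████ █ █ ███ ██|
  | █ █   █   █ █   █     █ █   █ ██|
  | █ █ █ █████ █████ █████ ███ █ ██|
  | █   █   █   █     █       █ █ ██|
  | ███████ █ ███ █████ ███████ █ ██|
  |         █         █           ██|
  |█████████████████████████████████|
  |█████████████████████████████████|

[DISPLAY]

 █     █               █       ██ 
 █ ███ ███ ███████ ███ ███████ ██ 
   █ █   █   █   █   █ █       ██ 
████ ███ █████ █ ███ █ █ █████ ██ 
       █ █     █   █ █ █ █     ██ 
 ███ ███ █ ███████ █ █ █ █ ██████ 
   █   █   █ █     █ █   █ █   ██ 
██ ███ █████ █ █████ █████ █ ████ 
   █ █   █   █ █     █   █ █   ██ 
 ███ ███ █ █ █ █ █████ █ █ ███ ██ 
 █ █   █   █ █   █     █ █   █ ██ 
 █ █ █ █████ █████ █████ ███ █ ██ 
 █   █   █   █     █       █ █ ██ 
 ███████ █ ███ █████ ███████ █ ██ 
         █         █           ██ 
█████████████████████████████████ 
█████████████████████████████████ 
                                  


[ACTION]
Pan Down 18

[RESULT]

                                  
                                  
                                  
                                  
                                  
                                  
                                  
                                  
                                  
                                  
                                  
                                  
                                  
                                  
                                  
                                  
                                  
                                  


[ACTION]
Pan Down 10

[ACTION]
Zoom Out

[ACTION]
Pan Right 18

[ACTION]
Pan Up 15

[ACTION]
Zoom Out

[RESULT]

██ ███████ █ ██                   
 █           ██                   
███████████████                   
███████████████                   
                                  
                                  
                                  
                                  
                                  
                                  
                                  
                                  
                                  
                                  
                                  
                                  
                                  
                                  
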